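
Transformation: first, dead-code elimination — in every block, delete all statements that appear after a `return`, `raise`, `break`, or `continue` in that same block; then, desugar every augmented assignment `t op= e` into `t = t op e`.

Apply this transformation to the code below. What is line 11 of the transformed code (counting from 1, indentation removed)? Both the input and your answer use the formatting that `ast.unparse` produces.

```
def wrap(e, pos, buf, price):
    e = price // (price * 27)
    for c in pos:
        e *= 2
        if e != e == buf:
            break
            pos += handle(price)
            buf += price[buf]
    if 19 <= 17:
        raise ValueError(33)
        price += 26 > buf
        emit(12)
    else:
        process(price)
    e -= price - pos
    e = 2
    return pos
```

e = e - (price - pos)

Transformed code:
def wrap(e, pos, buf, price):
    e = price // (price * 27)
    for c in pos:
        e = e * 2
        if e != e == buf:
            break
    if 19 <= 17:
        raise ValueError(33)
    else:
        process(price)
    e = e - (price - pos)
    e = 2
    return pos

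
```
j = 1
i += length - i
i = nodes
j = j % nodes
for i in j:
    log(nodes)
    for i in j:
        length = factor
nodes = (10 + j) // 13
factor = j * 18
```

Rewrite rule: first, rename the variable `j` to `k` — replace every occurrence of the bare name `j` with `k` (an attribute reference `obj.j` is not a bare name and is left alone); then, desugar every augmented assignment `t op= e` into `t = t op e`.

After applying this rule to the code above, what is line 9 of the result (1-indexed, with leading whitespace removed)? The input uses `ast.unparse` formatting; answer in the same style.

Transformed code:
k = 1
i = i + (length - i)
i = nodes
k = k % nodes
for i in k:
    log(nodes)
    for i in k:
        length = factor
nodes = (10 + k) // 13
factor = k * 18

nodes = (10 + k) // 13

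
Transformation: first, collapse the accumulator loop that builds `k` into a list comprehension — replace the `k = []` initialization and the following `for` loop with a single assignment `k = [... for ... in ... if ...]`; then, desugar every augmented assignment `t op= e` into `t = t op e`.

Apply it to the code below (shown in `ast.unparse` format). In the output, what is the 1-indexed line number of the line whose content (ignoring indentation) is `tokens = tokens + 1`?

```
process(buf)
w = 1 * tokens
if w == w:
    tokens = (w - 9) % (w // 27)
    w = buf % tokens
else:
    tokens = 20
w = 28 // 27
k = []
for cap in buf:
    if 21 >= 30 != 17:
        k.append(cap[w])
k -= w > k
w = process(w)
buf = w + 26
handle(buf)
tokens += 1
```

Transformed code:
process(buf)
w = 1 * tokens
if w == w:
    tokens = (w - 9) % (w // 27)
    w = buf % tokens
else:
    tokens = 20
w = 28 // 27
k = [cap[w] for cap in buf if 21 >= 30 != 17]
k = k - (w > k)
w = process(w)
buf = w + 26
handle(buf)
tokens = tokens + 1

14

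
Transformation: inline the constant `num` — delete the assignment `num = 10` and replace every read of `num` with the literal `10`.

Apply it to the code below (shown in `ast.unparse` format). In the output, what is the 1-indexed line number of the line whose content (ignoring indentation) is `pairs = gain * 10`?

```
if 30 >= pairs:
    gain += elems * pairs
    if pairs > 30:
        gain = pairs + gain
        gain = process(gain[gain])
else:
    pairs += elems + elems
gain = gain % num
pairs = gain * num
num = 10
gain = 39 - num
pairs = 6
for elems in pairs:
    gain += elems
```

9

Transformed code:
if 30 >= pairs:
    gain += elems * pairs
    if pairs > 30:
        gain = pairs + gain
        gain = process(gain[gain])
else:
    pairs += elems + elems
gain = gain % 10
pairs = gain * 10
gain = 39 - 10
pairs = 6
for elems in pairs:
    gain += elems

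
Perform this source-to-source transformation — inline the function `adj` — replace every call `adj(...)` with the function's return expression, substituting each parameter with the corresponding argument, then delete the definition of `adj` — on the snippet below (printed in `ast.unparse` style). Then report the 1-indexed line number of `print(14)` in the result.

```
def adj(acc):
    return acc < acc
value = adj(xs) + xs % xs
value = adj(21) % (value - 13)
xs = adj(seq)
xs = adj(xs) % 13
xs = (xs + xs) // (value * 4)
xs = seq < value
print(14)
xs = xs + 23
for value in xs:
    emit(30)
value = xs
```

Transformed code:
value = (xs < xs) + xs % xs
value = (21 < 21) % (value - 13)
xs = seq < seq
xs = (xs < xs) % 13
xs = (xs + xs) // (value * 4)
xs = seq < value
print(14)
xs = xs + 23
for value in xs:
    emit(30)
value = xs

7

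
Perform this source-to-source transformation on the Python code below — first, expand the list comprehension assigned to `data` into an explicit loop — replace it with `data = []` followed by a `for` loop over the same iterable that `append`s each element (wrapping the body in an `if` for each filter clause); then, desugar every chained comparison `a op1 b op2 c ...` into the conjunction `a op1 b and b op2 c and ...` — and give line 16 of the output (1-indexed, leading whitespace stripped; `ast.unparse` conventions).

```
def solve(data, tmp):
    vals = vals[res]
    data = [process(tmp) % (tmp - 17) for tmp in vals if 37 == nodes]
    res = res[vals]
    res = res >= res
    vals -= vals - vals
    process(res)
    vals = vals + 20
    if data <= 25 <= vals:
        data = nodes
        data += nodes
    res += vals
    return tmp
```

return tmp

Transformed code:
def solve(data, tmp):
    vals = vals[res]
    data = []
    for tmp in vals:
        if 37 == nodes:
            data.append(process(tmp) % (tmp - 17))
    res = res[vals]
    res = res >= res
    vals -= vals - vals
    process(res)
    vals = vals + 20
    if data <= 25 and 25 <= vals:
        data = nodes
        data += nodes
    res += vals
    return tmp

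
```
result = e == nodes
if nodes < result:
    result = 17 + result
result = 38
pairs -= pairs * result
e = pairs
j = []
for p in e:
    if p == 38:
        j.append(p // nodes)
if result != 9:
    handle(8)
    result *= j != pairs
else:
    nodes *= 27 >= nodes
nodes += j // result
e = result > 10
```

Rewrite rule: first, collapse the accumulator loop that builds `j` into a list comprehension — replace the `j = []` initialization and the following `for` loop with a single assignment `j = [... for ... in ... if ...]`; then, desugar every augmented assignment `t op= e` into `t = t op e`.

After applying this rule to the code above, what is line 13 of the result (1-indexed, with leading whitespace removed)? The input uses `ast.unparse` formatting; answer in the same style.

Transformed code:
result = e == nodes
if nodes < result:
    result = 17 + result
result = 38
pairs = pairs - pairs * result
e = pairs
j = [p // nodes for p in e if p == 38]
if result != 9:
    handle(8)
    result = result * (j != pairs)
else:
    nodes = nodes * (27 >= nodes)
nodes = nodes + j // result
e = result > 10

nodes = nodes + j // result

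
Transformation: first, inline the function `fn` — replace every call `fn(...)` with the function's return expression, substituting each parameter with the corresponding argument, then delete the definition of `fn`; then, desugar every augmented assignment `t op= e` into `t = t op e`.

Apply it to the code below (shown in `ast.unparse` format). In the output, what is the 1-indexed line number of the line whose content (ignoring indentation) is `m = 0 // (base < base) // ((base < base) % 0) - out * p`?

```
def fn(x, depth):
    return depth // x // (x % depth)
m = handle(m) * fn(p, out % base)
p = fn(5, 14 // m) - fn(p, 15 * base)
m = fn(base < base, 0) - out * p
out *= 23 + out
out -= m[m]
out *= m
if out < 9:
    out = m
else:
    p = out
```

Transformed code:
m = handle(m) * (out % base // p // (p % (out % base)))
p = 14 // m // 5 // (5 % (14 // m)) - 15 * base // p // (p % (15 * base))
m = 0 // (base < base) // ((base < base) % 0) - out * p
out = out * (23 + out)
out = out - m[m]
out = out * m
if out < 9:
    out = m
else:
    p = out

3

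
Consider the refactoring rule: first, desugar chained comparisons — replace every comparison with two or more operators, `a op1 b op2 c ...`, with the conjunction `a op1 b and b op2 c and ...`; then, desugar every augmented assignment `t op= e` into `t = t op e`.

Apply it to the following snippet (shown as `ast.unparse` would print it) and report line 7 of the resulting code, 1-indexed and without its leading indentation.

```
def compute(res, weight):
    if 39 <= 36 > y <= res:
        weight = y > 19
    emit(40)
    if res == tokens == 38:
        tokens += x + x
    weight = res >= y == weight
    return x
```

weight = res >= y and y == weight

Transformed code:
def compute(res, weight):
    if 39 <= 36 and 36 > y and (y <= res):
        weight = y > 19
    emit(40)
    if res == tokens and tokens == 38:
        tokens = tokens + (x + x)
    weight = res >= y and y == weight
    return x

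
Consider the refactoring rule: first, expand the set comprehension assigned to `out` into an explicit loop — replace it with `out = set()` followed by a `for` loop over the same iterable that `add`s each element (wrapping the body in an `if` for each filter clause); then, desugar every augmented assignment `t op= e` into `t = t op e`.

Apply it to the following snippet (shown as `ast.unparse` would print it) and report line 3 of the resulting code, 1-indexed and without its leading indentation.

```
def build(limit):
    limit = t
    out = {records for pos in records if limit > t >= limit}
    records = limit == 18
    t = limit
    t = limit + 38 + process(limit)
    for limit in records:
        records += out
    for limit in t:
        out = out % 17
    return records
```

Transformed code:
def build(limit):
    limit = t
    out = set()
    for pos in records:
        if limit > t >= limit:
            out.add(records)
    records = limit == 18
    t = limit
    t = limit + 38 + process(limit)
    for limit in records:
        records = records + out
    for limit in t:
        out = out % 17
    return records

out = set()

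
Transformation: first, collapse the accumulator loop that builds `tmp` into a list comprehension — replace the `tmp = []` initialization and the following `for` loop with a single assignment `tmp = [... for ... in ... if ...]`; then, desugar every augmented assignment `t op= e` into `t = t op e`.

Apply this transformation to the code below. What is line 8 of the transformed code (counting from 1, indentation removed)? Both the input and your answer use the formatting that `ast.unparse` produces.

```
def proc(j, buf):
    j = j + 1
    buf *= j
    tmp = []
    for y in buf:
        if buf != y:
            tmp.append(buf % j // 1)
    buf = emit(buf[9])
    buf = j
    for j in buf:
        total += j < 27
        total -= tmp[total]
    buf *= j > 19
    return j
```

total = total + (j < 27)

Transformed code:
def proc(j, buf):
    j = j + 1
    buf = buf * j
    tmp = [buf % j // 1 for y in buf if buf != y]
    buf = emit(buf[9])
    buf = j
    for j in buf:
        total = total + (j < 27)
        total = total - tmp[total]
    buf = buf * (j > 19)
    return j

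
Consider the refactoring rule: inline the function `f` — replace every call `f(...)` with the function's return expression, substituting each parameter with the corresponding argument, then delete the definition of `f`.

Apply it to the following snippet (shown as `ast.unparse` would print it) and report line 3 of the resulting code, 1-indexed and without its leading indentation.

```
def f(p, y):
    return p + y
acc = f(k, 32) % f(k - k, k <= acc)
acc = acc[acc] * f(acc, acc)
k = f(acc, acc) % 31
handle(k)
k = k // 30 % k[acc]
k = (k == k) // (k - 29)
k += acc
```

k = (acc + acc) % 31

Transformed code:
acc = (k + 32) % (k - k + (k <= acc))
acc = acc[acc] * (acc + acc)
k = (acc + acc) % 31
handle(k)
k = k // 30 % k[acc]
k = (k == k) // (k - 29)
k += acc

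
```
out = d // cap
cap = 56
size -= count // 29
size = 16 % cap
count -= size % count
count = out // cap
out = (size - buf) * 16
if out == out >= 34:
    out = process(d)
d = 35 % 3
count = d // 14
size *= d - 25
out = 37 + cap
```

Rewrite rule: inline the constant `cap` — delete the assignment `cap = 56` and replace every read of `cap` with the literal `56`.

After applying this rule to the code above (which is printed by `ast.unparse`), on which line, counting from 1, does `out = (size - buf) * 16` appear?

6

Transformed code:
out = d // 56
size -= count // 29
size = 16 % 56
count -= size % count
count = out // 56
out = (size - buf) * 16
if out == out >= 34:
    out = process(d)
d = 35 % 3
count = d // 14
size *= d - 25
out = 37 + 56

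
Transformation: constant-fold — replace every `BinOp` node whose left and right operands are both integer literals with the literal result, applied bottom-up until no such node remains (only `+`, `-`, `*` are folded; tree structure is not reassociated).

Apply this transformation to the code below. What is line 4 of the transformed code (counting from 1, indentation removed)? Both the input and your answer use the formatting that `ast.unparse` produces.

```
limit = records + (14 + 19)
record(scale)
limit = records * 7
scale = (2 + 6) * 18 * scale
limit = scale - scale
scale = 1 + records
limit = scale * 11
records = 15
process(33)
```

scale = 144 * scale

Transformed code:
limit = records + 33
record(scale)
limit = records * 7
scale = 144 * scale
limit = scale - scale
scale = 1 + records
limit = scale * 11
records = 15
process(33)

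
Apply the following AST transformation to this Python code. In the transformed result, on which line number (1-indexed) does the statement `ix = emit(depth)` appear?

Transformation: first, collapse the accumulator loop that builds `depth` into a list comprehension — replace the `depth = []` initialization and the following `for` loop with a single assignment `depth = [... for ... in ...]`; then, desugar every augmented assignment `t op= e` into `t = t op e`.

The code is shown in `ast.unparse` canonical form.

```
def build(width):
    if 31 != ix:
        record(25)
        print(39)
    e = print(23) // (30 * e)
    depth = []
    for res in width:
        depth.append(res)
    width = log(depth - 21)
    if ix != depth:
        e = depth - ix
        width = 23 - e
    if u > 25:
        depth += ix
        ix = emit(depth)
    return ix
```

Transformed code:
def build(width):
    if 31 != ix:
        record(25)
        print(39)
    e = print(23) // (30 * e)
    depth = [res for res in width]
    width = log(depth - 21)
    if ix != depth:
        e = depth - ix
        width = 23 - e
    if u > 25:
        depth = depth + ix
        ix = emit(depth)
    return ix

13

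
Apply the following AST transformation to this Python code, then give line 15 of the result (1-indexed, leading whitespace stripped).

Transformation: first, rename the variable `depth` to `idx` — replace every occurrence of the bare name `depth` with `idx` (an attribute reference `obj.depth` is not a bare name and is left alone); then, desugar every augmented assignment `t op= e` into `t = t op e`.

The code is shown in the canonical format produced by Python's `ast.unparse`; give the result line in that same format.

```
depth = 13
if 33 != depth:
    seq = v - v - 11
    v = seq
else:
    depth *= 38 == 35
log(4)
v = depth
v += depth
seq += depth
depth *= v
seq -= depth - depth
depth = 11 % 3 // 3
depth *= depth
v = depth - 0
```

v = idx - 0

Transformed code:
idx = 13
if 33 != idx:
    seq = v - v - 11
    v = seq
else:
    idx = idx * (38 == 35)
log(4)
v = idx
v = v + idx
seq = seq + idx
idx = idx * v
seq = seq - (idx - idx)
idx = 11 % 3 // 3
idx = idx * idx
v = idx - 0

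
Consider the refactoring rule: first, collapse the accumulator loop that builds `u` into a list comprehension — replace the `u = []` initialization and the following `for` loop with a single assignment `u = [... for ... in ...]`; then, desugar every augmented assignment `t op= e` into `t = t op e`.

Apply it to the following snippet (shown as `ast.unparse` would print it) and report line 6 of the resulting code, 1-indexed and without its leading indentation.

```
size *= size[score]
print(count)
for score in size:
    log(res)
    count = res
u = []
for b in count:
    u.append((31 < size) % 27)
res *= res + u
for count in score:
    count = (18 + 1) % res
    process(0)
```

u = [(31 < size) % 27 for b in count]

Transformed code:
size = size * size[score]
print(count)
for score in size:
    log(res)
    count = res
u = [(31 < size) % 27 for b in count]
res = res * (res + u)
for count in score:
    count = (18 + 1) % res
    process(0)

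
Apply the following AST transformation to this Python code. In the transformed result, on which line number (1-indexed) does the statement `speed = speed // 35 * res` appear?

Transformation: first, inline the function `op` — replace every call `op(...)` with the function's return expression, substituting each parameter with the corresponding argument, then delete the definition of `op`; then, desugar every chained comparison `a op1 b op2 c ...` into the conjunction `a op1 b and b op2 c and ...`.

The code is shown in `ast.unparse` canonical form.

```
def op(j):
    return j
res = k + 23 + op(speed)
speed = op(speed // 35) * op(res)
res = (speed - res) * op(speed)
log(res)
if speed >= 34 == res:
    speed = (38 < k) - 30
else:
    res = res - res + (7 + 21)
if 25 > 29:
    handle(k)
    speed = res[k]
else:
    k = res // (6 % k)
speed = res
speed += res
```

2

Transformed code:
res = k + 23 + speed
speed = speed // 35 * res
res = (speed - res) * speed
log(res)
if speed >= 34 and 34 == res:
    speed = (38 < k) - 30
else:
    res = res - res + (7 + 21)
if 25 > 29:
    handle(k)
    speed = res[k]
else:
    k = res // (6 % k)
speed = res
speed += res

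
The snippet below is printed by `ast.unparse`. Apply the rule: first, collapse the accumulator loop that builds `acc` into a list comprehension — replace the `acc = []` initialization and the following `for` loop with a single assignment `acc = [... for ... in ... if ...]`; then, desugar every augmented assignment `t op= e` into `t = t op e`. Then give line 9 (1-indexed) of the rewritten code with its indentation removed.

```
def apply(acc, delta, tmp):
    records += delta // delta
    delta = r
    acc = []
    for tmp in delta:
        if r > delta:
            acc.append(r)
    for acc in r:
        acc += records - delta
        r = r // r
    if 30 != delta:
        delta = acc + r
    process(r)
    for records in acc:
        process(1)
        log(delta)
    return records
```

delta = acc + r

Transformed code:
def apply(acc, delta, tmp):
    records = records + delta // delta
    delta = r
    acc = [r for tmp in delta if r > delta]
    for acc in r:
        acc = acc + (records - delta)
        r = r // r
    if 30 != delta:
        delta = acc + r
    process(r)
    for records in acc:
        process(1)
        log(delta)
    return records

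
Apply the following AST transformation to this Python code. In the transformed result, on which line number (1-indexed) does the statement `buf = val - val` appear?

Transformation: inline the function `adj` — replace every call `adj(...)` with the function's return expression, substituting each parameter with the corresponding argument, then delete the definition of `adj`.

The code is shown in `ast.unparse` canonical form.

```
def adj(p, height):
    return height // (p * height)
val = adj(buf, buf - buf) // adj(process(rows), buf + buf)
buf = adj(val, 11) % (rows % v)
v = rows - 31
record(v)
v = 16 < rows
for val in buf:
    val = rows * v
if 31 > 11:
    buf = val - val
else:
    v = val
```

9

Transformed code:
val = (buf - buf) // (buf * (buf - buf)) // ((buf + buf) // (process(rows) * (buf + buf)))
buf = 11 // (val * 11) % (rows % v)
v = rows - 31
record(v)
v = 16 < rows
for val in buf:
    val = rows * v
if 31 > 11:
    buf = val - val
else:
    v = val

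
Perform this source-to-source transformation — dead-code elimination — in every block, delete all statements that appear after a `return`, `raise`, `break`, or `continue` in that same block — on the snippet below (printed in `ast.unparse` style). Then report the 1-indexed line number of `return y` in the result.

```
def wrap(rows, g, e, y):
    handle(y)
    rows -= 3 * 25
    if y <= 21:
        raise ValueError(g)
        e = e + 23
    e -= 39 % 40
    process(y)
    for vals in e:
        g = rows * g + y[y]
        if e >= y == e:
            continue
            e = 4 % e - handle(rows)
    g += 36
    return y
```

Transformed code:
def wrap(rows, g, e, y):
    handle(y)
    rows -= 3 * 25
    if y <= 21:
        raise ValueError(g)
    e -= 39 % 40
    process(y)
    for vals in e:
        g = rows * g + y[y]
        if e >= y == e:
            continue
    g += 36
    return y

13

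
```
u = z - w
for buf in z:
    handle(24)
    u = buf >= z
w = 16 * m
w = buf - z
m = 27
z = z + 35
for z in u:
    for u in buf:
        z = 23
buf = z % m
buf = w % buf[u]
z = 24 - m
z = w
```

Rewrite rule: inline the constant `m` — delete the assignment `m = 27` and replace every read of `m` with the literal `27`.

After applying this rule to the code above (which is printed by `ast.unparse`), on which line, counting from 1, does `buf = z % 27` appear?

Transformed code:
u = z - w
for buf in z:
    handle(24)
    u = buf >= z
w = 16 * 27
w = buf - z
z = z + 35
for z in u:
    for u in buf:
        z = 23
buf = z % 27
buf = w % buf[u]
z = 24 - 27
z = w

11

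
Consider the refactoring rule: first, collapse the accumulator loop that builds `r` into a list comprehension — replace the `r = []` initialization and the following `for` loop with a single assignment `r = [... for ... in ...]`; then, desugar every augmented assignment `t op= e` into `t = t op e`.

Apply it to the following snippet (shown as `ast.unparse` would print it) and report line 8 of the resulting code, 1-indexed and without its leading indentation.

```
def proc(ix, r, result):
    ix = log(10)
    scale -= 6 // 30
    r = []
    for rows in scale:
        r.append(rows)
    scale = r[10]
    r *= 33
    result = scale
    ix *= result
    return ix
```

ix = ix * result

Transformed code:
def proc(ix, r, result):
    ix = log(10)
    scale = scale - 6 // 30
    r = [rows for rows in scale]
    scale = r[10]
    r = r * 33
    result = scale
    ix = ix * result
    return ix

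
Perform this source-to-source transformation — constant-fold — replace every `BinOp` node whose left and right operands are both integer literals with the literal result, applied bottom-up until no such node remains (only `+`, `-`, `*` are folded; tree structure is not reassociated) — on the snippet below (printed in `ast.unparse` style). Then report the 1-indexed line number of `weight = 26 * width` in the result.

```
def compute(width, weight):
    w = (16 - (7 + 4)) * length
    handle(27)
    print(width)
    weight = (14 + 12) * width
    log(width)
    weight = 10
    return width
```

5

Transformed code:
def compute(width, weight):
    w = 5 * length
    handle(27)
    print(width)
    weight = 26 * width
    log(width)
    weight = 10
    return width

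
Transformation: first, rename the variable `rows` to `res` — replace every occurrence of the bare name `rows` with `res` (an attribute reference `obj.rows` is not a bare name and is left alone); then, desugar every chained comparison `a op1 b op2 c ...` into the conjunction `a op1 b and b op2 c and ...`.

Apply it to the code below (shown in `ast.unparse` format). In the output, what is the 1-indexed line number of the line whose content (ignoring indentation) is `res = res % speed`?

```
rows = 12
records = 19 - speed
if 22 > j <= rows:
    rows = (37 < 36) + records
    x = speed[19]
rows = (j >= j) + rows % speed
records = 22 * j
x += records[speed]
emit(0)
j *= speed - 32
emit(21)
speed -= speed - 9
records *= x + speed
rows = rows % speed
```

14

Transformed code:
res = 12
records = 19 - speed
if 22 > j and j <= res:
    res = (37 < 36) + records
    x = speed[19]
res = (j >= j) + res % speed
records = 22 * j
x += records[speed]
emit(0)
j *= speed - 32
emit(21)
speed -= speed - 9
records *= x + speed
res = res % speed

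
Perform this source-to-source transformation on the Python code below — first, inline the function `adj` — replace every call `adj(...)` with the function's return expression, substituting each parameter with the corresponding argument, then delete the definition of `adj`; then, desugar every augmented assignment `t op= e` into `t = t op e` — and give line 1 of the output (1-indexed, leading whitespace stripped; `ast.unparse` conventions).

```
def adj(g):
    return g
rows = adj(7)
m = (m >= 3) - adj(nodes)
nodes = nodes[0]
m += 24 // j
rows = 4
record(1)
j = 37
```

rows = 7

Transformed code:
rows = 7
m = (m >= 3) - nodes
nodes = nodes[0]
m = m + 24 // j
rows = 4
record(1)
j = 37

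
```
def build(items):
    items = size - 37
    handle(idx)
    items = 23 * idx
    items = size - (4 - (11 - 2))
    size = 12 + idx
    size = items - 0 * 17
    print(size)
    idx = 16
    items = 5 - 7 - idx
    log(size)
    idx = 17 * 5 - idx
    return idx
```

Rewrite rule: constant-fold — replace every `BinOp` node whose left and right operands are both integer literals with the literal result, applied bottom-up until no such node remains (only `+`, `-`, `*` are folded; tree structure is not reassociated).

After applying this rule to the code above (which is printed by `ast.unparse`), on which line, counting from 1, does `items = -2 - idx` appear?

Transformed code:
def build(items):
    items = size - 37
    handle(idx)
    items = 23 * idx
    items = size - -5
    size = 12 + idx
    size = items - 0
    print(size)
    idx = 16
    items = -2 - idx
    log(size)
    idx = 85 - idx
    return idx

10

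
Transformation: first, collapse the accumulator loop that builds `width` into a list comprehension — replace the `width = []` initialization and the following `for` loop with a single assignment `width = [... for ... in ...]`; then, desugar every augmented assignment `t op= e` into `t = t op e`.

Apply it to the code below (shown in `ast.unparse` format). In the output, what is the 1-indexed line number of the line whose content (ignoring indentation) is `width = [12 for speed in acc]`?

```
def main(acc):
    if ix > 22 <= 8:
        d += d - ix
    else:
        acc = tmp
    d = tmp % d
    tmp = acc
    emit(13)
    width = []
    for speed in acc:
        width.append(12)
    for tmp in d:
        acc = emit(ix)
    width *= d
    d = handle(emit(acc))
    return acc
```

9

Transformed code:
def main(acc):
    if ix > 22 <= 8:
        d = d + (d - ix)
    else:
        acc = tmp
    d = tmp % d
    tmp = acc
    emit(13)
    width = [12 for speed in acc]
    for tmp in d:
        acc = emit(ix)
    width = width * d
    d = handle(emit(acc))
    return acc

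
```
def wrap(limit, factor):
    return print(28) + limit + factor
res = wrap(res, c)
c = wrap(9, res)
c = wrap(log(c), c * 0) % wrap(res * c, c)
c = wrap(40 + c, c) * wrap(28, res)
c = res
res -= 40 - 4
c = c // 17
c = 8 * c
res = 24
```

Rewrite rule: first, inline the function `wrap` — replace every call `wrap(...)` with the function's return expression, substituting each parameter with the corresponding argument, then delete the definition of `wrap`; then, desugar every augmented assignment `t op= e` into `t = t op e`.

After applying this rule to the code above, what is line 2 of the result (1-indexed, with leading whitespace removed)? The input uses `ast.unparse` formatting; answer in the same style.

c = print(28) + 9 + res

Transformed code:
res = print(28) + res + c
c = print(28) + 9 + res
c = (print(28) + log(c) + c * 0) % (print(28) + res * c + c)
c = (print(28) + (40 + c) + c) * (print(28) + 28 + res)
c = res
res = res - (40 - 4)
c = c // 17
c = 8 * c
res = 24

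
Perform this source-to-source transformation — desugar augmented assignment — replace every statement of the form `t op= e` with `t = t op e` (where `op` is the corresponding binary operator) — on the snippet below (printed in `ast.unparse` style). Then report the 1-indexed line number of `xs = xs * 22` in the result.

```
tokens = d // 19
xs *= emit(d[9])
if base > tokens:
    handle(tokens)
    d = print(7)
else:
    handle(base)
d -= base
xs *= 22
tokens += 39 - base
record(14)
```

Transformed code:
tokens = d // 19
xs = xs * emit(d[9])
if base > tokens:
    handle(tokens)
    d = print(7)
else:
    handle(base)
d = d - base
xs = xs * 22
tokens = tokens + (39 - base)
record(14)

9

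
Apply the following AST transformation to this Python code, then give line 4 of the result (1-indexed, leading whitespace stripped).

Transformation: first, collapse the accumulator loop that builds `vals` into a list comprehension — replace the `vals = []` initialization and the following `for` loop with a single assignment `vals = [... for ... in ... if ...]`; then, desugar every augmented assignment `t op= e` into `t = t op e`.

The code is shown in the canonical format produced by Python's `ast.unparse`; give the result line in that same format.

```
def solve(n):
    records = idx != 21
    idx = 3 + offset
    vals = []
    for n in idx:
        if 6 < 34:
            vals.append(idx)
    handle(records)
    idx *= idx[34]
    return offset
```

vals = [idx for n in idx if 6 < 34]

Transformed code:
def solve(n):
    records = idx != 21
    idx = 3 + offset
    vals = [idx for n in idx if 6 < 34]
    handle(records)
    idx = idx * idx[34]
    return offset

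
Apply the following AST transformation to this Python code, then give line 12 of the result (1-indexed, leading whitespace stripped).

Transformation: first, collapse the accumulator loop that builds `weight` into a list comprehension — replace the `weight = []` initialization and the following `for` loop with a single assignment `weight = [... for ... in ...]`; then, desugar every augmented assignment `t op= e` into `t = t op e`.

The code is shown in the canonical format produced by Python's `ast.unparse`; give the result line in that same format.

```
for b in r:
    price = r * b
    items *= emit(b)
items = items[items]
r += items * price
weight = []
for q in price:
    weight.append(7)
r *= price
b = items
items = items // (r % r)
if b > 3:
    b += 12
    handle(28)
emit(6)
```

handle(28)

Transformed code:
for b in r:
    price = r * b
    items = items * emit(b)
items = items[items]
r = r + items * price
weight = [7 for q in price]
r = r * price
b = items
items = items // (r % r)
if b > 3:
    b = b + 12
    handle(28)
emit(6)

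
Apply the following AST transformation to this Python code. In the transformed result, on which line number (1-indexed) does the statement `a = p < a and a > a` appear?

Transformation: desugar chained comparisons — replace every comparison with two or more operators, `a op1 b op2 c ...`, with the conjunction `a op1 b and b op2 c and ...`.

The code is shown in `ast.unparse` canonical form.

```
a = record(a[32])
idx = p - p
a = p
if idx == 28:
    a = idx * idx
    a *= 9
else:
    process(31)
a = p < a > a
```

Transformed code:
a = record(a[32])
idx = p - p
a = p
if idx == 28:
    a = idx * idx
    a *= 9
else:
    process(31)
a = p < a and a > a

9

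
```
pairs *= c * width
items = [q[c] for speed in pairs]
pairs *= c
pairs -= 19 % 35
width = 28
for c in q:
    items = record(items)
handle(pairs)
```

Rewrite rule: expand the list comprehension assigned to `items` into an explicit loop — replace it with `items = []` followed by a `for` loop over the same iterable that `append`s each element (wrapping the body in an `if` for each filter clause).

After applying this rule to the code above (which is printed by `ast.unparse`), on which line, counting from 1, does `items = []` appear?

Transformed code:
pairs *= c * width
items = []
for speed in pairs:
    items.append(q[c])
pairs *= c
pairs -= 19 % 35
width = 28
for c in q:
    items = record(items)
handle(pairs)

2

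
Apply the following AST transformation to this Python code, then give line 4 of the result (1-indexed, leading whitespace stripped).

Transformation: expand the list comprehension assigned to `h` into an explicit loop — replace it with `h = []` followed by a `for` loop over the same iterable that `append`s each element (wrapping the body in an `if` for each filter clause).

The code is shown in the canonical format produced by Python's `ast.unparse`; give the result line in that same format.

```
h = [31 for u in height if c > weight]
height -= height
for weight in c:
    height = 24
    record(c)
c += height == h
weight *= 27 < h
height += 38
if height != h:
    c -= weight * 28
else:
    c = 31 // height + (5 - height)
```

Transformed code:
h = []
for u in height:
    if c > weight:
        h.append(31)
height -= height
for weight in c:
    height = 24
    record(c)
c += height == h
weight *= 27 < h
height += 38
if height != h:
    c -= weight * 28
else:
    c = 31 // height + (5 - height)

h.append(31)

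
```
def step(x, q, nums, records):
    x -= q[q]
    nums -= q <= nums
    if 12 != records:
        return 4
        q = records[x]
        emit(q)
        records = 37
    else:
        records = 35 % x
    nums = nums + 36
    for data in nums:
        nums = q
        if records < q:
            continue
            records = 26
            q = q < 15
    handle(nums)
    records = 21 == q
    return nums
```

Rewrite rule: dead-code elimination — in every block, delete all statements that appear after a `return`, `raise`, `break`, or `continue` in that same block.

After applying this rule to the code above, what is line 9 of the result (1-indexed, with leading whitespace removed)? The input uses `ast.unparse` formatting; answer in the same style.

for data in nums:

Transformed code:
def step(x, q, nums, records):
    x -= q[q]
    nums -= q <= nums
    if 12 != records:
        return 4
    else:
        records = 35 % x
    nums = nums + 36
    for data in nums:
        nums = q
        if records < q:
            continue
    handle(nums)
    records = 21 == q
    return nums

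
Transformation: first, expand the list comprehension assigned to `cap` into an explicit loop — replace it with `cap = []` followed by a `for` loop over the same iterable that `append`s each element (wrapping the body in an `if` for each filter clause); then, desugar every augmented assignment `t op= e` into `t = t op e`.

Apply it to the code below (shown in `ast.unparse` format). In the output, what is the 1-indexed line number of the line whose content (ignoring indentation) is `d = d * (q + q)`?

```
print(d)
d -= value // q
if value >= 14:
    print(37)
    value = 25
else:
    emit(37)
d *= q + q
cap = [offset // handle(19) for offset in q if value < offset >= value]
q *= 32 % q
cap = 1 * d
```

8

Transformed code:
print(d)
d = d - value // q
if value >= 14:
    print(37)
    value = 25
else:
    emit(37)
d = d * (q + q)
cap = []
for offset in q:
    if value < offset >= value:
        cap.append(offset // handle(19))
q = q * (32 % q)
cap = 1 * d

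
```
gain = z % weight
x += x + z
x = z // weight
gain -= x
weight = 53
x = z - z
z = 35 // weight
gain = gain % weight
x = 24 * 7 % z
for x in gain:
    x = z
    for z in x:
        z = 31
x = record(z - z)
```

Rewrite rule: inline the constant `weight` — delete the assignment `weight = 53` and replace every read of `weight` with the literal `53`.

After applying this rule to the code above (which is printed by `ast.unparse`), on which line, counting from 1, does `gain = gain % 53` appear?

7

Transformed code:
gain = z % 53
x += x + z
x = z // 53
gain -= x
x = z - z
z = 35 // 53
gain = gain % 53
x = 24 * 7 % z
for x in gain:
    x = z
    for z in x:
        z = 31
x = record(z - z)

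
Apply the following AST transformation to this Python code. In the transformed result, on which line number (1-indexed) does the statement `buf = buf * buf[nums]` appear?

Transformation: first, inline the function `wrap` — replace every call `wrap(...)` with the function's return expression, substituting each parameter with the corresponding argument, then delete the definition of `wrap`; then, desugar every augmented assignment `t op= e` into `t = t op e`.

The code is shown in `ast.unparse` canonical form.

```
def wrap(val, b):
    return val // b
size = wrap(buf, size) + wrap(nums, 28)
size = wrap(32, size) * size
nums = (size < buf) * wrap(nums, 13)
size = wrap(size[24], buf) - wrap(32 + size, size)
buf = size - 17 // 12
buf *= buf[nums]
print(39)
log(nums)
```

6

Transformed code:
size = buf // size + nums // 28
size = 32 // size * size
nums = (size < buf) * (nums // 13)
size = size[24] // buf - (32 + size) // size
buf = size - 17 // 12
buf = buf * buf[nums]
print(39)
log(nums)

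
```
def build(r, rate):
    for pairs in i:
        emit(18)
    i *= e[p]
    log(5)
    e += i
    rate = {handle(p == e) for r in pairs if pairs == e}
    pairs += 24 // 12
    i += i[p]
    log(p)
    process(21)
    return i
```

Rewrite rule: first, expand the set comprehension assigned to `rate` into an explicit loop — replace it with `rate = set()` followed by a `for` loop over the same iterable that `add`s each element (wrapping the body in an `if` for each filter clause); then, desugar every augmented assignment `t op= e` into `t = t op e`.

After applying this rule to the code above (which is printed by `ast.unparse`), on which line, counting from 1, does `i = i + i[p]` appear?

Transformed code:
def build(r, rate):
    for pairs in i:
        emit(18)
    i = i * e[p]
    log(5)
    e = e + i
    rate = set()
    for r in pairs:
        if pairs == e:
            rate.add(handle(p == e))
    pairs = pairs + 24 // 12
    i = i + i[p]
    log(p)
    process(21)
    return i

12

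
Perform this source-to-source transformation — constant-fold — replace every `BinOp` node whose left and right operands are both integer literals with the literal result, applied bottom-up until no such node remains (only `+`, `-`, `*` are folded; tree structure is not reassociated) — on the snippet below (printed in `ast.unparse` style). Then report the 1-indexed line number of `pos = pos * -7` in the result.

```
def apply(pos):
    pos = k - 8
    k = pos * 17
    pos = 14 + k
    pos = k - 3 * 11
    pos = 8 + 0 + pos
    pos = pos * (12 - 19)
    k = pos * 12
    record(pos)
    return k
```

Transformed code:
def apply(pos):
    pos = k - 8
    k = pos * 17
    pos = 14 + k
    pos = k - 33
    pos = 8 + pos
    pos = pos * -7
    k = pos * 12
    record(pos)
    return k

7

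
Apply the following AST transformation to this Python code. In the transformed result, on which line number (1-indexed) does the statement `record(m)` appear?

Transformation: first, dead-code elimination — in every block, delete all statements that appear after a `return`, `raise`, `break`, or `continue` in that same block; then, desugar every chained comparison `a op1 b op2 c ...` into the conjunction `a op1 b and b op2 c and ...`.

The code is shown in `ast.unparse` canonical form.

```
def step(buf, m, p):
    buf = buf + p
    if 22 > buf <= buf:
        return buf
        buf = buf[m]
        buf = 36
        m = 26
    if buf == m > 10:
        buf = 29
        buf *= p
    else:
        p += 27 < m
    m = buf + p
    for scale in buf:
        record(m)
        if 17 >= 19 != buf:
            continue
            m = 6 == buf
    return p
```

12

Transformed code:
def step(buf, m, p):
    buf = buf + p
    if 22 > buf and buf <= buf:
        return buf
    if buf == m and m > 10:
        buf = 29
        buf *= p
    else:
        p += 27 < m
    m = buf + p
    for scale in buf:
        record(m)
        if 17 >= 19 and 19 != buf:
            continue
    return p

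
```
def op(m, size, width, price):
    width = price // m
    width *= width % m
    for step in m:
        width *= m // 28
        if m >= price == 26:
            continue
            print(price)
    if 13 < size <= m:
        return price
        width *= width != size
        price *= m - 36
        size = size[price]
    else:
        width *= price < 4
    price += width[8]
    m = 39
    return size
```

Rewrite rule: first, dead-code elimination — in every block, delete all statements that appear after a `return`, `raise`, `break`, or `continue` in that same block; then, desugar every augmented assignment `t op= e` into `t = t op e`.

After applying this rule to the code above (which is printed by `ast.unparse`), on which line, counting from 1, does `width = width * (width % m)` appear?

Transformed code:
def op(m, size, width, price):
    width = price // m
    width = width * (width % m)
    for step in m:
        width = width * (m // 28)
        if m >= price == 26:
            continue
    if 13 < size <= m:
        return price
    else:
        width = width * (price < 4)
    price = price + width[8]
    m = 39
    return size

3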